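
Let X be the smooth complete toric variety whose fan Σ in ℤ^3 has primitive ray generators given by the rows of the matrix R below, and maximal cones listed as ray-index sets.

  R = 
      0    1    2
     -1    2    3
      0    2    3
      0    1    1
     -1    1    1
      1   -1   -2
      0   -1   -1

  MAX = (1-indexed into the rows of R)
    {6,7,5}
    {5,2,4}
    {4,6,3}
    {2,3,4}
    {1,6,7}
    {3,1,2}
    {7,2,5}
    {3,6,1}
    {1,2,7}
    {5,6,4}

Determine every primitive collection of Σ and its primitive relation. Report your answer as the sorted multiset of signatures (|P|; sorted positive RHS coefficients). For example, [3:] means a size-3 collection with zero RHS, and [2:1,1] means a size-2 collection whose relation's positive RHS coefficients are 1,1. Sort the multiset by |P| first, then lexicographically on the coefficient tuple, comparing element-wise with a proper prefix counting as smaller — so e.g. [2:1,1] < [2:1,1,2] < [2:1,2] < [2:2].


The 6 primitive collections of Σ (r=7, n=3):

  P={4,7}:  v_{4} + v_{7} = 0 ; sig = [2:]
  P={1,4}:  v_{1} + v_{4} = v_{3} ; sig = [2:1]
  P={1,5}:  v_{1} + v_{5} = v_{2} ; sig = [2:1]
  P={2,6}:  v_{2} + v_{6} = v_{4} ; sig = [2:1]
  P={3,7}:  v_{3} + v_{7} = v_{1} ; sig = [2:1]
  P={3,5}:  v_{3} + v_{5} = v_{2} + v_{4} ; sig = [2:1,1]

Sorted signature multiset PRS(X):
    [2:]
    [2:1]
    [2:1]
    [2:1]
    [2:1]
    [2:1,1]


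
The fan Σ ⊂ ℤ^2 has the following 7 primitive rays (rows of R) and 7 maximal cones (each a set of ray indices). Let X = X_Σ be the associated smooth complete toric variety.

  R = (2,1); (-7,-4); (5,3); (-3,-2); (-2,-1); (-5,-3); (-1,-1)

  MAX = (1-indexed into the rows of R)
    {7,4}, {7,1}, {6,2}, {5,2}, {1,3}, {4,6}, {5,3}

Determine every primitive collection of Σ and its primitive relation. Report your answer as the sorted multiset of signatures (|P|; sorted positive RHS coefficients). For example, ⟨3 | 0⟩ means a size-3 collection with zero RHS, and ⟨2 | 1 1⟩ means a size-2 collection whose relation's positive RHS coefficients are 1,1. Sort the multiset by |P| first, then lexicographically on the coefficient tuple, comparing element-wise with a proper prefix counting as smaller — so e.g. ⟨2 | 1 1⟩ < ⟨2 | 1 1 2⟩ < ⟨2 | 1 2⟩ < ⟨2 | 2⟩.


Δ(Σ) — 7 vertices, 14 min non-faces:

  • {1,5}:  v_{1} + v_{5} = 0  →  sig = ⟨2 | 0⟩
  • {3,6}:  v_{3} + v_{6} = 0  →  sig = ⟨2 | 0⟩
  • {1,2}:  v_{1} + v_{2} = v_{6}  →  sig = ⟨2 | 1⟩
  • {1,4}:  v_{1} + v_{4} = v_{7}  →  sig = ⟨2 | 1⟩
  • {1,6}:  v_{1} + v_{6} = v_{4}  →  sig = ⟨2 | 1⟩
  • {2,3}:  v_{2} + v_{3} = v_{5}  →  sig = ⟨2 | 1⟩
  • {3,4}:  v_{3} + v_{4} = v_{1}  →  sig = ⟨2 | 1⟩
  • {4,5}:  v_{4} + v_{5} = v_{6}  →  sig = ⟨2 | 1⟩
  • {5,6}:  v_{5} + v_{6} = v_{2}  →  sig = ⟨2 | 1⟩
  • {5,7}:  v_{5} + v_{7} = v_{4}  →  sig = ⟨2 | 1⟩
  • {2,7}:  v_{2} + v_{7} = v_{4} + v_{6}  →  sig = ⟨2 | 1 1⟩
  • {2,4}:  v_{2} + v_{4} = 2·v_{6}  →  sig = ⟨2 | 2⟩
  • {3,7}:  v_{3} + v_{7} = 2·v_{1}  →  sig = ⟨2 | 2⟩
  • {6,7}:  v_{6} + v_{7} = 2·v_{4}  →  sig = ⟨2 | 2⟩

Sorted signature multiset PRS(X):
[⟨2 | 0⟩, ⟨2 | 0⟩, ⟨2 | 1⟩, ⟨2 | 1⟩, ⟨2 | 1⟩, ⟨2 | 1⟩, ⟨2 | 1⟩, ⟨2 | 1⟩, ⟨2 | 1⟩, ⟨2 | 1⟩, ⟨2 | 1 1⟩, ⟨2 | 2⟩, ⟨2 | 2⟩, ⟨2 | 2⟩]


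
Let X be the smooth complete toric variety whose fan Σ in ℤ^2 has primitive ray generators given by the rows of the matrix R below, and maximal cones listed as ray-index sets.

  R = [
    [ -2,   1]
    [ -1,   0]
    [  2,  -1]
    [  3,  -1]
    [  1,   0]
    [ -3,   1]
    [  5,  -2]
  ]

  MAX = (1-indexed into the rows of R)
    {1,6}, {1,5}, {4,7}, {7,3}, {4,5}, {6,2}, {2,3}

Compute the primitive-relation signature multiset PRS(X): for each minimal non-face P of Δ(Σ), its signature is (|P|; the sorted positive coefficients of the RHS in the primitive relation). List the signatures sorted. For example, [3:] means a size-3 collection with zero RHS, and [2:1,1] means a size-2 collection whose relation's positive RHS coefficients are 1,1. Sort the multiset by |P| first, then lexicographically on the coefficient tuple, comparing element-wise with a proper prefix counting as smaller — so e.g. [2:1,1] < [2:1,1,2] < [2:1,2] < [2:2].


14 collections generate NE(X_Σ); each relation:

  P={1,3}:  v_{1} + v_{3} = 0 — sig = [2:]
  P={2,5}:  v_{2} + v_{5} = 0 — sig = [2:]
  P={4,6}:  v_{4} + v_{6} = 0 — sig = [2:]
  P={1,2}:  v_{1} + v_{2} = v_{6} — sig = [2:1]
  P={1,4}:  v_{1} + v_{4} = v_{5} — sig = [2:1]
  P={1,7}:  v_{1} + v_{7} = v_{4} — sig = [2:1]
  P={2,4}:  v_{2} + v_{4} = v_{3} — sig = [2:1]
  P={3,4}:  v_{3} + v_{4} = v_{7} — sig = [2:1]
  P={3,5}:  v_{3} + v_{5} = v_{4} — sig = [2:1]
  P={3,6}:  v_{3} + v_{6} = v_{2} — sig = [2:1]
  P={5,6}:  v_{5} + v_{6} = v_{1} — sig = [2:1]
  P={6,7}:  v_{6} + v_{7} = v_{3} — sig = [2:1]
  P={2,7}:  v_{2} + v_{7} = 2·v_{3} — sig = [2:2]
  P={5,7}:  v_{5} + v_{7} = 2·v_{4} — sig = [2:2]

Signatures (|P|; sorted positive RHS coefficients), sorted:
    |P|=2: 14 collections, coeffs (), (), (), (1), (1), (1), (1), (1), (1), (1), (1), (1), (2), (2)


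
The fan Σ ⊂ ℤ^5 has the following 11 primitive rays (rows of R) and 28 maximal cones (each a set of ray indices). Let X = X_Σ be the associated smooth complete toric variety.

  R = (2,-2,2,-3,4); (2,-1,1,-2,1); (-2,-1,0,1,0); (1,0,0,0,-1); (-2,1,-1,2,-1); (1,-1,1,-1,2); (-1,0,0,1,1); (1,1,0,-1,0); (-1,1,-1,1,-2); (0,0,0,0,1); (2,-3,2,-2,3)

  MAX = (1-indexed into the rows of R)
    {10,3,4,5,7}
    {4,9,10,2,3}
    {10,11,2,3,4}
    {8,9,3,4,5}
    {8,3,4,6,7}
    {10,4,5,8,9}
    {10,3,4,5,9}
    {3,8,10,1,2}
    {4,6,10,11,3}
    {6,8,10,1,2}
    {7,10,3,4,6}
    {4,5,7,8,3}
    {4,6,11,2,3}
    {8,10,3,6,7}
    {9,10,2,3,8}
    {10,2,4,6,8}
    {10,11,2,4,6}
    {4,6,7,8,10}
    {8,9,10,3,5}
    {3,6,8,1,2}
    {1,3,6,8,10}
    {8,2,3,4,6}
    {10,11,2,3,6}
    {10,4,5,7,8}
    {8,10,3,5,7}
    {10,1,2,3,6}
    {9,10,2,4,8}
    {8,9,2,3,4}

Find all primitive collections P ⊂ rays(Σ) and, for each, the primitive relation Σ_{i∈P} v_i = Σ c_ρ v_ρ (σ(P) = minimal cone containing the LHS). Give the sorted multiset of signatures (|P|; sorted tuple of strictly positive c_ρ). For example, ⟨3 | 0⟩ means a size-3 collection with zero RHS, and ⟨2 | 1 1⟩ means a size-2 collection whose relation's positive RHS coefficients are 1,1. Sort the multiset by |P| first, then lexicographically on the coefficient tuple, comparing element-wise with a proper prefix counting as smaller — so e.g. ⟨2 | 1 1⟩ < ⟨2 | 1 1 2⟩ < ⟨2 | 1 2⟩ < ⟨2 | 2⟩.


Primitive collections (17):

  {2,5}:  v_{2} + v_{5} = 0 — sig = ⟨2 | 0⟩
  {6,9}:  v_{6} + v_{9} = 0 — sig = ⟨2 | 0⟩
  {2,7}:  v_{2} + v_{7} = v_{6} — sig = ⟨2 | 1⟩
  {5,6}:  v_{5} + v_{6} = v_{7} — sig = ⟨2 | 1⟩
  {7,9}:  v_{7} + v_{9} = v_{5} — sig = ⟨2 | 1⟩
  {1,4}:  v_{1} + v_{4} = v_{2} + v_{6} — sig = ⟨2 | 1 1⟩
  {8,11}:  v_{8} + v_{11} = v_{2} + v_{6} — sig = ⟨2 | 1 1⟩
  {1,5}:  v_{1} + v_{5} = v_{3} + v_{6} + v_{8} + v_{10} — sig = ⟨2 | 1 1 1 1⟩
  {1,9}:  v_{1} + v_{9} = v_{2} + v_{3} + v_{8} + v_{10} — sig = ⟨2 | 1 1 1 1⟩
  {5,11}:  v_{5} + v_{11} = v_{3} + v_{4} + v_{6} + v_{10} — sig = ⟨2 | 1 1 1 1⟩
  {9,11}:  v_{9} + v_{11} = v_{2} + v_{3} + v_{4} + v_{10} — sig = ⟨2 | 1 1 1 1⟩
  {1,7}:  v_{1} + v_{7} = v_{3} + 2·v_{6} + v_{8} + v_{10} — sig = ⟨2 | 1 1 1 2⟩
  {7,11}:  v_{7} + v_{11} = v_{3} + v_{4} + 2·v_{6} + v_{10} — sig = ⟨2 | 1 1 1 2⟩
  {1,11}:  v_{1} + v_{11} = 2·v_{2} + v_{3} + 2·v_{6} + v_{10} — sig = ⟨2 | 1 1 2 2⟩
  {3,4,8,10}:  v_{3} + v_{4} + v_{8} + v_{10} = 0 — sig = ⟨4 | 0⟩
  {2,3,4,6,10}:  v_{2} + v_{3} + v_{4} + v_{6} + v_{10} = v_{11} — sig = ⟨5 | 1⟩
  {2,3,6,8,10}:  v_{2} + v_{3} + v_{6} + v_{8} + v_{10} = v_{1} — sig = ⟨5 | 1⟩

so the primitive-relation signature multiset is
    ⟨2 | 0⟩
    ⟨2 | 0⟩
    ⟨2 | 1⟩
    ⟨2 | 1⟩
    ⟨2 | 1⟩
    ⟨2 | 1 1⟩
    ⟨2 | 1 1⟩
    ⟨2 | 1 1 1 1⟩
    ⟨2 | 1 1 1 1⟩
    ⟨2 | 1 1 1 1⟩
    ⟨2 | 1 1 1 1⟩
    ⟨2 | 1 1 1 2⟩
    ⟨2 | 1 1 1 2⟩
    ⟨2 | 1 1 2 2⟩
    ⟨4 | 0⟩
    ⟨5 | 1⟩
    ⟨5 | 1⟩


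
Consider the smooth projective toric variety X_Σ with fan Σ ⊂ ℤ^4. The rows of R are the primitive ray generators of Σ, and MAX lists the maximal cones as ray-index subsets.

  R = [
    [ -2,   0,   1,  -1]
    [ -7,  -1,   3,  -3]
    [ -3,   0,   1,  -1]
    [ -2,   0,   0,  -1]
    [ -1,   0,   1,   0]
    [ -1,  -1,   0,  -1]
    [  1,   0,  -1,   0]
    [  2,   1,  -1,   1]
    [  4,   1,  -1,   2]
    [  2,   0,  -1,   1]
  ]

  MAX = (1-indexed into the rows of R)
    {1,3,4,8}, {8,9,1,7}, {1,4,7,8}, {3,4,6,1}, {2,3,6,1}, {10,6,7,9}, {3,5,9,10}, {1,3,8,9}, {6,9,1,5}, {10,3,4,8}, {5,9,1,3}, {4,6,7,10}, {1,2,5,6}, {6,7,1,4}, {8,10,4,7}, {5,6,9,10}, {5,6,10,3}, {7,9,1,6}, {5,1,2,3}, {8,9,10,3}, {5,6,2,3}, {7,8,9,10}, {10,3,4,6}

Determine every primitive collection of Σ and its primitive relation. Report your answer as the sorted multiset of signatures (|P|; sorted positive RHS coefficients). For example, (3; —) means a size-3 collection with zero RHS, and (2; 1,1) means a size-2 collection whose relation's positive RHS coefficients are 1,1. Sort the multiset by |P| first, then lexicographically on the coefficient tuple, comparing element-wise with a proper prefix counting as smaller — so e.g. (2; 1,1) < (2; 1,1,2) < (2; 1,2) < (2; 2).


14 minimal non-faces of Δ(Σ) (on 10 rays):

  {1,10}:  v_{1} + v_{10} = 0 ; sig = (2; —)
  {5,7}:  v_{5} + v_{7} = 0 ; sig = (2; —)
  {3,7}:  v_{3} + v_{7} = v_{4} ; sig = (2; 1)
  {4,5}:  v_{4} + v_{5} = v_{3} ; sig = (2; 1)
  {4,9}:  v_{4} + v_{9} = v_{8} ; sig = (2; 1)
  {6,8}:  v_{6} + v_{8} = v_{7} ; sig = (2; 1)
  {2,8}:  v_{2} + v_{8} = v_{1} + v_{3} ; sig = (2; 1,1)
  {2,9}:  v_{2} + v_{9} = v_{1} + v_{5} ; sig = (2; 1,1)
  {5,8}:  v_{5} + v_{8} = v_{3} + v_{9} ; sig = (2; 1,1)
  {2,7}:  v_{2} + v_{7} = v_{1} + v_{3} + v_{6} ; sig = (2; 1,1,1)
  {2,10}:  v_{2} + v_{10} = v_{3} + v_{5} + v_{6} ; sig = (2; 1,1,1)
  {2,4}:  v_{2} + v_{4} = v_{1} + 2·v_{3} + v_{6} ; sig = (2; 1,1,2)
  {3,6,9}:  v_{3} + v_{6} + v_{9} = 0 ; sig = (3; —)
  {1,3,5,6}:  v_{1} + v_{3} + v_{5} + v_{6} = v_{2} ; sig = (4; 1)

Signatures (|P|; sorted positive RHS coefficients), sorted:
    |P|=2: 12 collections, coeffs (), (), (1), (1), (1), (1), (1,1), (1,1), (1,1), (1,1,1), (1,1,1), (1,1,2)
    |P|=3: 1 collection, coeffs ()
    |P|=4: 1 collection, coeffs (1)


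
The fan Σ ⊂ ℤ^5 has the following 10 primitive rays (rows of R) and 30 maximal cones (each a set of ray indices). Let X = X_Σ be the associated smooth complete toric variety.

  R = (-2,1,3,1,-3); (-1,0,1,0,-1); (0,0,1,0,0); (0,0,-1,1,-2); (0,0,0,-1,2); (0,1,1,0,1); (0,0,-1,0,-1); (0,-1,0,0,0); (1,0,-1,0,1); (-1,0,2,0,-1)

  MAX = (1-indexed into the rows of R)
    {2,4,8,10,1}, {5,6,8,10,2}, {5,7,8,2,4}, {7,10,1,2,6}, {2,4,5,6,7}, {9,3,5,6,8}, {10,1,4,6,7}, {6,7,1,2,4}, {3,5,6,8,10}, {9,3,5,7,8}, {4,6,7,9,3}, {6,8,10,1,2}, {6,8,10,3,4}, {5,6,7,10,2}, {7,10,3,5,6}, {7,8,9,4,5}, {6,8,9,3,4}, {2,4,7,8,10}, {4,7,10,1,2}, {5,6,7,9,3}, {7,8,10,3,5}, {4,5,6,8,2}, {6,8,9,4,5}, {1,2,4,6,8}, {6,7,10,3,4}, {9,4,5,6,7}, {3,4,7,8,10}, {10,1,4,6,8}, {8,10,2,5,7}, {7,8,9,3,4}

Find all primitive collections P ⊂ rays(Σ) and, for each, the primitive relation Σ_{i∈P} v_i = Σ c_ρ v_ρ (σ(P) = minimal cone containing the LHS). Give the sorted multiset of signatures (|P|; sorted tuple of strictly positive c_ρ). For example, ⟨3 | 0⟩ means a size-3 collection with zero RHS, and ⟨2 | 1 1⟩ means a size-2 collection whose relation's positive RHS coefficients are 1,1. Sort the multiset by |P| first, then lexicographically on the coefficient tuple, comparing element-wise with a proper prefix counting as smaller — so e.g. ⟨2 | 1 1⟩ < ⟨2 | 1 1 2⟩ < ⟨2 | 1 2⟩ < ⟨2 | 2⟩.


11 minimal non-faces of Δ(Σ) (on 10 rays):

  • {2,9}:  v_{2} + v_{9} = 0  →  sig = ⟨2 | 0⟩
  • {2,3}:  v_{2} + v_{3} = v_{10}  →  sig = ⟨2 | 1⟩
  • {9,10}:  v_{9} + v_{10} = v_{3}  →  sig = ⟨2 | 1⟩
  • {1,9}:  v_{1} + v_{9} = v_{4} + v_{6} + v_{10}  →  sig = ⟨2 | 1 1 1⟩
  • {1,3}:  v_{1} + v_{3} = v_{4} + v_{6} + 2·v_{10}  →  sig = ⟨2 | 1 1 2⟩
  • {1,5}:  v_{1} + v_{5} = 2·v_{2} + v_{6}  →  sig = ⟨2 | 1 2⟩
  • {3,4,5}:  v_{3} + v_{4} + v_{5} = 0  →  sig = ⟨3 | 0⟩
  • {6,7,8}:  v_{6} + v_{7} + v_{8} = 0  →  sig = ⟨3 | 0⟩
  • {4,5,10}:  v_{4} + v_{5} + v_{10} = v_{2}  →  sig = ⟨3 | 1⟩
  • {1,7,8}:  v_{1} + v_{7} + v_{8} = v_{2} + v_{4} + v_{10}  →  sig = ⟨3 | 1 1 1⟩
  • {2,4,6,10}:  v_{2} + v_{4} + v_{6} + v_{10} = v_{1}  →  sig = ⟨4 | 1⟩

so the primitive-relation signature multiset is
{ ⟨2 | 0⟩,  ⟨2 | 1⟩ ×2,  ⟨2 | 1 1 1⟩,  ⟨2 | 1 1 2⟩,  ⟨2 | 1 2⟩,  ⟨3 | 0⟩ ×2,  ⟨3 | 1⟩,  ⟨3 | 1 1 1⟩,  ⟨4 | 1⟩ }


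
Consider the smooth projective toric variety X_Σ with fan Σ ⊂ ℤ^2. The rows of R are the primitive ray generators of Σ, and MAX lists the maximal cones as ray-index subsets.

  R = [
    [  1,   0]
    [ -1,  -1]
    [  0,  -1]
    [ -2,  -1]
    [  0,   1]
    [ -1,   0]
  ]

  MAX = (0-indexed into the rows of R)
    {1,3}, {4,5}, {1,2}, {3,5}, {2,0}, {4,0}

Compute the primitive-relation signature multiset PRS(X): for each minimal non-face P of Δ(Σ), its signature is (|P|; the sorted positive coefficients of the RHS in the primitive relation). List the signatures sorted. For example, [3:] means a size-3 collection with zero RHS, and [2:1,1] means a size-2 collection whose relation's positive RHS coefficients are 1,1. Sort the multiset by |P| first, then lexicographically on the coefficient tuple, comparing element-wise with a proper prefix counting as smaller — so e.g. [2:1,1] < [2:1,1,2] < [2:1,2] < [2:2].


Δ(Σ) — 6 vertices, 9 min non-faces:

  {0,5}:  v_{0} + v_{5} = 0 — sig = [2:]
  {2,4}:  v_{2} + v_{4} = 0 — sig = [2:]
  {0,1}:  v_{0} + v_{1} = v_{2} — sig = [2:1]
  {0,3}:  v_{0} + v_{3} = v_{1} — sig = [2:1]
  {1,4}:  v_{1} + v_{4} = v_{5} — sig = [2:1]
  {1,5}:  v_{1} + v_{5} = v_{3} — sig = [2:1]
  {2,5}:  v_{2} + v_{5} = v_{1} — sig = [2:1]
  {2,3}:  v_{2} + v_{3} = 2·v_{1} — sig = [2:2]
  {3,4}:  v_{3} + v_{4} = 2·v_{5} — sig = [2:2]

so the primitive-relation signature multiset is
    [2:]
    [2:]
    [2:1]
    [2:1]
    [2:1]
    [2:1]
    [2:1]
    [2:2]
    [2:2]


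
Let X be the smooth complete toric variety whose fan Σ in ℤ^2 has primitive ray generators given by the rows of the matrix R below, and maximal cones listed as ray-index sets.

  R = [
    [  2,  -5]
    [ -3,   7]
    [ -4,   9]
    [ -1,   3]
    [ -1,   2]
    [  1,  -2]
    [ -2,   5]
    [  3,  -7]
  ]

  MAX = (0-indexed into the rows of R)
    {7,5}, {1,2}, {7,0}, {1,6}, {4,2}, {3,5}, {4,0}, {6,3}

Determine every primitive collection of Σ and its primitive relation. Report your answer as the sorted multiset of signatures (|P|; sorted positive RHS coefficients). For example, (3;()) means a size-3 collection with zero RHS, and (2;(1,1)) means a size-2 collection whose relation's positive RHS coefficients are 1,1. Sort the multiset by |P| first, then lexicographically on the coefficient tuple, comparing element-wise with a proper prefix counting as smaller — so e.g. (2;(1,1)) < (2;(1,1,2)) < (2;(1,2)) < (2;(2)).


Minimal non-faces — 20 found among 8 rays, 8 max cones:

  {0,6}:  v_{0} + v_{6} = 0 ; sig = (2;())
  {1,7}:  v_{1} + v_{7} = 0 ; sig = (2;())
  {4,5}:  v_{4} + v_{5} = 0 ; sig = (2;())
  {0,1}:  v_{0} + v_{1} = v_{4} ; sig = (2;(1))
  {0,3}:  v_{0} + v_{3} = v_{5} ; sig = (2;(1))
  {0,5}:  v_{0} + v_{5} = v_{7} ; sig = (2;(1))
  {1,4}:  v_{1} + v_{4} = v_{2} ; sig = (2;(1))
  {1,5}:  v_{1} + v_{5} = v_{6} ; sig = (2;(1))
  {2,5}:  v_{2} + v_{5} = v_{1} ; sig = (2;(1))
  {2,7}:  v_{2} + v_{7} = v_{4} ; sig = (2;(1))
  {3,4}:  v_{3} + v_{4} = v_{6} ; sig = (2;(1))
  {4,6}:  v_{4} + v_{6} = v_{1} ; sig = (2;(1))
  {4,7}:  v_{4} + v_{7} = v_{0} ; sig = (2;(1))
  {5,6}:  v_{5} + v_{6} = v_{3} ; sig = (2;(1))
  {6,7}:  v_{6} + v_{7} = v_{5} ; sig = (2;(1))
  {2,3}:  v_{2} + v_{3} = v_{1} + v_{6} ; sig = (2;(1,1))
  {0,2}:  v_{0} + v_{2} = 2·v_{4} ; sig = (2;(2))
  {1,3}:  v_{1} + v_{3} = 2·v_{6} ; sig = (2;(2))
  {2,6}:  v_{2} + v_{6} = 2·v_{1} ; sig = (2;(2))
  {3,7}:  v_{3} + v_{7} = 2·v_{5} ; sig = (2;(2))

Signatures (|P|; sorted positive RHS coefficients), sorted:
    (2;())
    (2;())
    (2;())
    (2;(1))
    (2;(1))
    (2;(1))
    (2;(1))
    (2;(1))
    (2;(1))
    (2;(1))
    (2;(1))
    (2;(1))
    (2;(1))
    (2;(1))
    (2;(1))
    (2;(1,1))
    (2;(2))
    (2;(2))
    (2;(2))
    (2;(2))


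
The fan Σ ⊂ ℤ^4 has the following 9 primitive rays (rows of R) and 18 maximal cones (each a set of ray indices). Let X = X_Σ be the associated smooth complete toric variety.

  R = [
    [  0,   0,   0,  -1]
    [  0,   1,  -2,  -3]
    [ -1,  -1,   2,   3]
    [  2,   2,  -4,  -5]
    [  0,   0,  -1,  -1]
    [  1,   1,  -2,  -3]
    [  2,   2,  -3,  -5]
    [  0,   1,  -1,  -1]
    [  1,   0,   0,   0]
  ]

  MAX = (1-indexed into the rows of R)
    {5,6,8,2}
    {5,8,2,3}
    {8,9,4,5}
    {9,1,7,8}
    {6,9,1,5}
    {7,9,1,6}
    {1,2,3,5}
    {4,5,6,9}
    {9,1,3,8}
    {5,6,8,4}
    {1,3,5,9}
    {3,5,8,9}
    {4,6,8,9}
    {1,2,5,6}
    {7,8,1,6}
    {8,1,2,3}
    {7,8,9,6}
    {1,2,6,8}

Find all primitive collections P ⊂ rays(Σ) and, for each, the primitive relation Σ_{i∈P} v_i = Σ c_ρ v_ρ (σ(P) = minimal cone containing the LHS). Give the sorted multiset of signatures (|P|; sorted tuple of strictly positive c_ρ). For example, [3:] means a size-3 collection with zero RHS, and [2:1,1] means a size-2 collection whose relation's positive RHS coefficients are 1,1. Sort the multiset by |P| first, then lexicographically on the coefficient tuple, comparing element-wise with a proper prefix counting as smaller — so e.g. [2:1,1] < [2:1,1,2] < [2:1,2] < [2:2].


|primitive collections| = 12. Relations:

  P={3,6}:  v_{3} + v_{6} = 0  ⇒ sig = [2:]
  P={2,9}:  v_{2} + v_{9} = v_{6}  ⇒ sig = [2:1]
  P={3,4}:  v_{3} + v_{4} = v_{5} + v_{8} + v_{9}  ⇒ sig = [2:1,1,1]
  P={3,7}:  v_{3} + v_{7} = v_{1} + v_{8} + v_{9}  ⇒ sig = [2:1,1,1]
  P={2,4}:  v_{2} + v_{4} = v_{5} + 2·v_{6} + v_{8}  ⇒ sig = [2:1,1,2]
  P={2,7}:  v_{2} + v_{7} = v_{1} + 2·v_{6} + v_{8}  ⇒ sig = [2:1,1,2]
  P={4,7}:  v_{4} + v_{7} = 3·v_{6} + v_{8} + v_{9}  ⇒ sig = [2:1,1,3]
  P={1,4}:  v_{1} + v_{4} = 2·v_{6}  ⇒ sig = [2:2]
  P={5,7}:  v_{5} + v_{7} = 2·v_{6}  ⇒ sig = [2:2]
  P={1,5,8}:  v_{1} + v_{5} + v_{8} = v_{2}  ⇒ sig = [3:1]
  P={1,6,8,9}:  v_{1} + v_{6} + v_{8} + v_{9} = v_{7}  ⇒ sig = [4:1]
  P={5,6,8,9}:  v_{5} + v_{6} + v_{8} + v_{9} = v_{4}  ⇒ sig = [4:1]

Hence PRS(X_Σ) =
{ [2:],  [2:1],  [2:1,1,1] ×2,  [2:1,1,2] ×2,  [2:1,1,3],  [2:2] ×2,  [3:1],  [4:1] ×2 }


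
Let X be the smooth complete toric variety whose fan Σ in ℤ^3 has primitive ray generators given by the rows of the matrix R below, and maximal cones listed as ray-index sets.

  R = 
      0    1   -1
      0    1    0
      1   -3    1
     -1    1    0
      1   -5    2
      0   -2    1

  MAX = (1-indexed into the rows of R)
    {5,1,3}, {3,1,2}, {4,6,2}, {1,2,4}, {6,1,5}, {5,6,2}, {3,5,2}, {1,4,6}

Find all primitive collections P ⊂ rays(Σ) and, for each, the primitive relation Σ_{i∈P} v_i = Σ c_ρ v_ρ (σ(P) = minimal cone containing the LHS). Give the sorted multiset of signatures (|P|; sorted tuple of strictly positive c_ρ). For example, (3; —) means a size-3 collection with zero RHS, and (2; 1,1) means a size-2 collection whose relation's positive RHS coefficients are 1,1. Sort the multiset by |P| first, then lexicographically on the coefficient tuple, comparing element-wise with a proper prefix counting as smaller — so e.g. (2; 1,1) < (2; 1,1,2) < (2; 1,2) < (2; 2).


5 minimal non-faces of Δ(Σ) (on 6 rays):

  P={3,4}:  v_{3} + v_{4} = v_{6} ; sig = (2; 1)
  P={3,6}:  v_{3} + v_{6} = v_{5} ; sig = (2; 1)
  P={4,5}:  v_{4} + v_{5} = 2·v_{6} ; sig = (2; 2)
  P={1,2,6}:  v_{1} + v_{2} + v_{6} = 0 ; sig = (3; —)
  P={1,2,5}:  v_{1} + v_{2} + v_{5} = v_{3} ; sig = (3; 1)

Sorted signature multiset PRS(X):
[(2; 1), (2; 1), (2; 2), (3; —), (3; 1)]


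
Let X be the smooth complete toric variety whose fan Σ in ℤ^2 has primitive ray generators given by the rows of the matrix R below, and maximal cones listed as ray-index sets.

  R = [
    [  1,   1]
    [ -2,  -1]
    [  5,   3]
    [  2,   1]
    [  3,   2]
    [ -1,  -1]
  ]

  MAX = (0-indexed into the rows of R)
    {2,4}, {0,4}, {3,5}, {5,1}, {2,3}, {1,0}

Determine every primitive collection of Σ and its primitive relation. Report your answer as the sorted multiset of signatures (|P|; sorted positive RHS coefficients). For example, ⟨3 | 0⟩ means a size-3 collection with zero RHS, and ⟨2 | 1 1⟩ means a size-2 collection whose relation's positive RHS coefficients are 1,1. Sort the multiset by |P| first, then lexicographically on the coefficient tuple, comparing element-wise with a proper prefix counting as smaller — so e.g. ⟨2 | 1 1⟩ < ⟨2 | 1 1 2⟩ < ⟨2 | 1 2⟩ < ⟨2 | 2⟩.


Minimal non-faces — 9 found among 6 rays, 6 max cones:

  {0,5}:  v_{0} + v_{5} = 0  ⟹  sig = ⟨2 | 0⟩
  {1,3}:  v_{1} + v_{3} = 0  ⟹  sig = ⟨2 | 0⟩
  {0,3}:  v_{0} + v_{3} = v_{4}  ⟹  sig = ⟨2 | 1⟩
  {1,2}:  v_{1} + v_{2} = v_{4}  ⟹  sig = ⟨2 | 1⟩
  {1,4}:  v_{1} + v_{4} = v_{0}  ⟹  sig = ⟨2 | 1⟩
  {3,4}:  v_{3} + v_{4} = v_{2}  ⟹  sig = ⟨2 | 1⟩
  {4,5}:  v_{4} + v_{5} = v_{3}  ⟹  sig = ⟨2 | 1⟩
  {0,2}:  v_{0} + v_{2} = 2·v_{4}  ⟹  sig = ⟨2 | 2⟩
  {2,5}:  v_{2} + v_{5} = 2·v_{3}  ⟹  sig = ⟨2 | 2⟩

Signatures (|P|; sorted positive RHS coefficients), sorted:
    ⟨2 | 0⟩
    ⟨2 | 0⟩
    ⟨2 | 1⟩
    ⟨2 | 1⟩
    ⟨2 | 1⟩
    ⟨2 | 1⟩
    ⟨2 | 1⟩
    ⟨2 | 2⟩
    ⟨2 | 2⟩


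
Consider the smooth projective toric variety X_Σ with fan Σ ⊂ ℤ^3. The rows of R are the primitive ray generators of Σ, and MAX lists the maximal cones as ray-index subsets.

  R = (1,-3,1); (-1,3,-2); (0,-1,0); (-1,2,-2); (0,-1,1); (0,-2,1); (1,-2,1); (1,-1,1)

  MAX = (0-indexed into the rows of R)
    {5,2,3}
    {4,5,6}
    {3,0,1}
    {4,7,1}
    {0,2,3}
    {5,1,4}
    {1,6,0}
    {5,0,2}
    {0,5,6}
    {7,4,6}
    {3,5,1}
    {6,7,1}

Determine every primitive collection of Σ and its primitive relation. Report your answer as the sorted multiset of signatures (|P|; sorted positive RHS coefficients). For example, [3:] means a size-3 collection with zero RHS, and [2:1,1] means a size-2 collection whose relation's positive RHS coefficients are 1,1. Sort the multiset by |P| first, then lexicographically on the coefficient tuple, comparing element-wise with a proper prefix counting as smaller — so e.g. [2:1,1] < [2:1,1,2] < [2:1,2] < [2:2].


Δ(Σ) — 8 vertices, 14 min non-faces:

  {1,2}:  v_{1} + v_{2} = v_{3}  →  sig = [2:1]
  {2,4}:  v_{2} + v_{4} = v_{5}  →  sig = [2:1]
  {2,6}:  v_{2} + v_{6} = v_{0}  →  sig = [2:1]
  {2,7}:  v_{2} + v_{7} = v_{6}  →  sig = [2:1]
  {0,4}:  v_{0} + v_{4} = v_{5} + v_{6}  →  sig = [2:1,1]
  {3,4}:  v_{3} + v_{4} = v_{1} + v_{5}  →  sig = [2:1,1]
  {3,6}:  v_{3} + v_{6} = v_{0} + v_{1}  →  sig = [2:1,1]
  {3,7}:  v_{3} + v_{7} = v_{1} + v_{6}  →  sig = [2:1,1]
  {5,7}:  v_{5} + v_{7} = v_{4} + v_{6}  →  sig = [2:1,1]
  {0,7}:  v_{0} + v_{7} = 2·v_{6}  →  sig = [2:2]
  {1,4,6}:  v_{1} + v_{4} + v_{6} = 0  →  sig = [3:]
  {1,5,6}:  v_{1} + v_{5} + v_{6} = v_{2}  →  sig = [3:1]
  {0,1,5}:  v_{0} + v_{1} + v_{5} = 2·v_{2}  →  sig = [3:2]
  {0,3,5}:  v_{0} + v_{3} + v_{5} = 3·v_{2}  →  sig = [3:3]

Hence PRS(X_Σ) =
    [2:1]
    [2:1]
    [2:1]
    [2:1]
    [2:1,1]
    [2:1,1]
    [2:1,1]
    [2:1,1]
    [2:1,1]
    [2:2]
    [3:]
    [3:1]
    [3:2]
    [3:3]


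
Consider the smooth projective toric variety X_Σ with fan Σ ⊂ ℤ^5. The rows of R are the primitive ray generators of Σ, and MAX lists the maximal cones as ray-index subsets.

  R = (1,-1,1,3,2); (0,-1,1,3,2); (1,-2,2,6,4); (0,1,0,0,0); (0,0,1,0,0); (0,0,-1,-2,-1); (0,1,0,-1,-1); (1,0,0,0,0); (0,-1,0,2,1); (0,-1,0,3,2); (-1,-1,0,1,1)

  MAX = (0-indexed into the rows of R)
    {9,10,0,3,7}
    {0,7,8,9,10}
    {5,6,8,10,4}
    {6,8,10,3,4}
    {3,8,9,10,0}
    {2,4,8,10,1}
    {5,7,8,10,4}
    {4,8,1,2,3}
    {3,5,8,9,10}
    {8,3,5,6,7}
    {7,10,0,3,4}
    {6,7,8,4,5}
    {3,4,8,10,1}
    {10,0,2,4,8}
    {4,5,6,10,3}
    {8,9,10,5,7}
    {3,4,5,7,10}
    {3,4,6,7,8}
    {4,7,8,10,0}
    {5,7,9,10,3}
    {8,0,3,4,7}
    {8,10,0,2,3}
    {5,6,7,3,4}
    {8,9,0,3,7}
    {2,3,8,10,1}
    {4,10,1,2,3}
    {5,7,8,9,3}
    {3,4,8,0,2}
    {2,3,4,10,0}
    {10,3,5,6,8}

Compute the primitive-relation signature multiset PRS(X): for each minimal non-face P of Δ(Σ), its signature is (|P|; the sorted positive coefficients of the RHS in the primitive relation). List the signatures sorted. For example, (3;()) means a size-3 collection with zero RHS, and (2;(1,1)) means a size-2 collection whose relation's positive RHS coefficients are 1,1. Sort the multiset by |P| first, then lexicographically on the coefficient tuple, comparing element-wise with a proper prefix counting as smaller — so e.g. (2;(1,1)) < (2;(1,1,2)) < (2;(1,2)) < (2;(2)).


Δ(Σ) — 11 vertices, 18 min non-faces:

  • {0,1}:  v_{0} + v_{1} = v_{2} — sig = (2;(1))
  • {1,7}:  v_{1} + v_{7} = v_{0} — sig = (2;(1))
  • {4,9}:  v_{4} + v_{9} = v_{1} — sig = (2;(1))
  • {1,5}:  v_{1} + v_{5} = v_{7} + v_{10} — sig = (2;(1,1))
  • {6,9}:  v_{6} + v_{9} = v_{3} + v_{8} — sig = (2;(1,1))
  • {1,6}:  v_{1} + v_{6} = v_{3} + v_{4} + v_{8} — sig = (2;(1,1,1))
  • {2,5}:  v_{2} + v_{5} = v_{0} + v_{7} + v_{10} — sig = (2;(1,1,1))
  • {0,6}:  v_{0} + v_{6} = v_{3} + v_{4} + v_{7} + v_{8} — sig = (2;(1,1,1,1))
  • {1,9}:  v_{1} + v_{9} = v_{0} + v_{3} + v_{8} + v_{10} — sig = (2;(1,1,1,1))
  • {2,6}:  v_{2} + v_{6} = v_{0} + v_{3} + v_{4} + v_{8} — sig = (2;(1,1,1,1))
  • {2,9}:  v_{2} + v_{9} = 2·v_{0} + v_{3} + v_{8} + v_{10} — sig = (2;(1,1,1,2))
  • {0,5}:  v_{0} + v_{5} = 2·v_{7} + v_{10} — sig = (2;(1,2))
  • {2,7}:  v_{2} + v_{7} = 2·v_{0} — sig = (2;(2))
  • {6,7,10}:  v_{6} + v_{7} + v_{10} = 0 — sig = (3;())
  • {3,4,5,8}:  v_{3} + v_{4} + v_{5} + v_{8} = 0 — sig = (4;())
  • {3,7,8,10}:  v_{3} + v_{7} + v_{8} + v_{10} = v_{9} — sig = (4;(1))
  • {0,3,4,8,10}:  v_{0} + v_{3} + v_{4} + v_{8} + v_{10} = 2·v_{1} — sig = (5;(2))
  • {2,3,4,8,10}:  v_{2} + v_{3} + v_{4} + v_{8} + v_{10} = 3·v_{1} — sig = (5;(3))

Sorted signature multiset PRS(X):
    |P|=2: 13 collections, coeffs (1), (1), (1), (1,1), (1,1), (1,1,1), (1,1,1), (1,1,1,1), (1,1,1,1), (1,1,1,1), (1,1,1,2), (1,2), (2)
    |P|=3: 1 collection, coeffs ()
    |P|=4: 2 collections, coeffs (), (1)
    |P|=5: 2 collections, coeffs (2), (3)


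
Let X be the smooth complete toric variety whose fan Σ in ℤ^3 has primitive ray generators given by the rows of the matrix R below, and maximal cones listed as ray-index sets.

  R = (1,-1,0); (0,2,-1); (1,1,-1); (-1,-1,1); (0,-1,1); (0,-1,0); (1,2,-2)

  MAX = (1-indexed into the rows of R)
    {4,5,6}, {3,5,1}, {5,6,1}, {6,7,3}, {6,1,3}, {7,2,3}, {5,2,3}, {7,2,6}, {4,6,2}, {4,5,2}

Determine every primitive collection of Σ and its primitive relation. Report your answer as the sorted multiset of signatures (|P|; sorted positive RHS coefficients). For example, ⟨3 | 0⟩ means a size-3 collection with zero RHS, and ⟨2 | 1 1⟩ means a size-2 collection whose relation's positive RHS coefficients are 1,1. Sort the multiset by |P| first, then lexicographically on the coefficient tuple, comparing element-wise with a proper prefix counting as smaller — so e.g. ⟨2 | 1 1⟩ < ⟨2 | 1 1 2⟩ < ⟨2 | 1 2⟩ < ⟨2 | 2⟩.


Minimal non-faces — 9 found among 7 rays, 10 max cones:

  P = {3,4}:  v_{3} + v_{4} = 0 ; sig = ⟨2 | 0⟩
  P = {1,2}:  v_{1} + v_{2} = v_{3} ; sig = ⟨2 | 1⟩
  P = {5,7}:  v_{5} + v_{7} = v_{3} ; sig = ⟨2 | 1⟩
  P = {1,4}:  v_{1} + v_{4} = v_{5} + v_{6} ; sig = ⟨2 | 1 1⟩
  P = {4,7}:  v_{4} + v_{7} = v_{2} + v_{6} ; sig = ⟨2 | 1 1⟩
  P = {1,7}:  v_{1} + v_{7} = 2·v_{3} + v_{6} ; sig = ⟨2 | 1 2⟩
  P = {2,5,6}:  v_{2} + v_{5} + v_{6} = 0 ; sig = ⟨3 | 0⟩
  P = {2,3,6}:  v_{2} + v_{3} + v_{6} = v_{7} ; sig = ⟨3 | 1⟩
  P = {3,5,6}:  v_{3} + v_{5} + v_{6} = v_{1} ; sig = ⟨3 | 1⟩

Sorted signature multiset PRS(X):
{ ⟨2 | 0⟩,  ⟨2 | 1⟩ ×2,  ⟨2 | 1 1⟩ ×2,  ⟨2 | 1 2⟩,  ⟨3 | 0⟩,  ⟨3 | 1⟩ ×2 }


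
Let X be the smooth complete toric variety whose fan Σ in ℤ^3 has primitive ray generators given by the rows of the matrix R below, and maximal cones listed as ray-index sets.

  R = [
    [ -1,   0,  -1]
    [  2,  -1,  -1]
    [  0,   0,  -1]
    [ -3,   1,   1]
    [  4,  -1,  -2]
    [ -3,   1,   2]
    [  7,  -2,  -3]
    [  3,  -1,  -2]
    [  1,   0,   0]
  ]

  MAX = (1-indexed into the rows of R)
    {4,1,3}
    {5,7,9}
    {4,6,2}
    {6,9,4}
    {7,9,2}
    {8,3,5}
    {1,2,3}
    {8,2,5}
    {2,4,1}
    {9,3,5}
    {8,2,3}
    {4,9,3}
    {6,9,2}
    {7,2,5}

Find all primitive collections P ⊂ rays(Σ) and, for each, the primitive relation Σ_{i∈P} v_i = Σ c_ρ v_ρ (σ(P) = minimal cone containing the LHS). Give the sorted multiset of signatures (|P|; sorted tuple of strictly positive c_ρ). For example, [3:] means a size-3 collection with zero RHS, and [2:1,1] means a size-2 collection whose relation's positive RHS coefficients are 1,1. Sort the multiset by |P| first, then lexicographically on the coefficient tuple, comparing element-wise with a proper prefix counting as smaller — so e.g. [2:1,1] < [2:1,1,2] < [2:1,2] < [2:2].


Δ(Σ) — 9 vertices, 20 min non-faces:

  P = {6,8}:  v_{6} + v_{8} = 0  ⇒ sig = [2:]
  P = {1,9}:  v_{1} + v_{9} = v_{3}  ⇒ sig = [2:1]
  P = {3,6}:  v_{3} + v_{6} = v_{4}  ⇒ sig = [2:1]
  P = {4,7}:  v_{4} + v_{7} = v_{5}  ⇒ sig = [2:1]
  P = {4,8}:  v_{4} + v_{8} = v_{3}  ⇒ sig = [2:1]
  P = {5,6}:  v_{5} + v_{6} = v_{9}  ⇒ sig = [2:1]
  P = {8,9}:  v_{8} + v_{9} = v_{5}  ⇒ sig = [2:1]
  P = {1,5}:  v_{1} + v_{5} = v_{3} + v_{8}  ⇒ sig = [2:1,1]
  P = {3,7}:  v_{3} + v_{7} = v_{5} + v_{8}  ⇒ sig = [2:1,1]
  P = {4,5}:  v_{4} + v_{5} = v_{3} + v_{9}  ⇒ sig = [2:1,1]
  P = {1,6}:  v_{1} + v_{6} = v_{2} + 2·v_{4}  ⇒ sig = [2:1,2]
  P = {1,8}:  v_{1} + v_{8} = v_{2} + 2·v_{3}  ⇒ sig = [2:1,2]
  P = {6,7}:  v_{6} + v_{7} = v_{2} + 2·v_{9}  ⇒ sig = [2:1,2]
  P = {7,8}:  v_{7} + v_{8} = v_{2} + 2·v_{5}  ⇒ sig = [2:1,2]
  P = {1,7}:  v_{1} + v_{7} = 2·v_{8}  ⇒ sig = [2:2]
  P = {2,4,9}:  v_{2} + v_{4} + v_{9} = 0  ⇒ sig = [3:]
  P = {2,3,4}:  v_{2} + v_{3} + v_{4} = v_{1}  ⇒ sig = [3:1]
  P = {2,3,9}:  v_{2} + v_{3} + v_{9} = v_{8}  ⇒ sig = [3:1]
  P = {2,5,9}:  v_{2} + v_{5} + v_{9} = v_{7}  ⇒ sig = [3:1]
  P = {2,3,5}:  v_{2} + v_{3} + v_{5} = 2·v_{8}  ⇒ sig = [3:2]

Signatures (|P|; sorted positive RHS coefficients), sorted:
{ [2:],  [2:1] ×6,  [2:1,1] ×3,  [2:1,2] ×4,  [2:2],  [3:],  [3:1] ×3,  [3:2] }


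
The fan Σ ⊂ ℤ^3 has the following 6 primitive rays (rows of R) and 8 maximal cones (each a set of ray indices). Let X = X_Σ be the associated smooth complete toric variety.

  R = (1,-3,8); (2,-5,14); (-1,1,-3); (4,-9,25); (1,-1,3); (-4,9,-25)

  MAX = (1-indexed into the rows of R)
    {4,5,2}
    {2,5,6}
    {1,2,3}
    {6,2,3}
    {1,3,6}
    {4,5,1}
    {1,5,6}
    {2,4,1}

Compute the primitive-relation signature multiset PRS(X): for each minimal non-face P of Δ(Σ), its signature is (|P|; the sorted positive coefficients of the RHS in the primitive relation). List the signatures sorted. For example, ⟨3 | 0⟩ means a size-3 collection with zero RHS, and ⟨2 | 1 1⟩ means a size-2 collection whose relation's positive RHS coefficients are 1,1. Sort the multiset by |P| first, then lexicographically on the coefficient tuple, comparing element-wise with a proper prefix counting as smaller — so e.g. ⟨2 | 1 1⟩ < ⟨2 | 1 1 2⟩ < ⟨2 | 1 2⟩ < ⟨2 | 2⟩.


Minimal non-faces — 5 found among 6 rays, 8 max cones:

  • {3,5}:  v_{3} + v_{5} = 0  so sig = ⟨2 | 0⟩
  • {4,6}:  v_{4} + v_{6} = 0  so sig = ⟨2 | 0⟩
  • {3,4}:  v_{3} + v_{4} = v_{1} + v_{2}  so sig = ⟨2 | 1 1⟩
  • {1,2,5}:  v_{1} + v_{2} + v_{5} = v_{4}  so sig = ⟨3 | 1⟩
  • {1,2,6}:  v_{1} + v_{2} + v_{6} = v_{3}  so sig = ⟨3 | 1⟩

Hence PRS(X_Σ) =
[⟨2 | 0⟩, ⟨2 | 0⟩, ⟨2 | 1 1⟩, ⟨3 | 1⟩, ⟨3 | 1⟩]


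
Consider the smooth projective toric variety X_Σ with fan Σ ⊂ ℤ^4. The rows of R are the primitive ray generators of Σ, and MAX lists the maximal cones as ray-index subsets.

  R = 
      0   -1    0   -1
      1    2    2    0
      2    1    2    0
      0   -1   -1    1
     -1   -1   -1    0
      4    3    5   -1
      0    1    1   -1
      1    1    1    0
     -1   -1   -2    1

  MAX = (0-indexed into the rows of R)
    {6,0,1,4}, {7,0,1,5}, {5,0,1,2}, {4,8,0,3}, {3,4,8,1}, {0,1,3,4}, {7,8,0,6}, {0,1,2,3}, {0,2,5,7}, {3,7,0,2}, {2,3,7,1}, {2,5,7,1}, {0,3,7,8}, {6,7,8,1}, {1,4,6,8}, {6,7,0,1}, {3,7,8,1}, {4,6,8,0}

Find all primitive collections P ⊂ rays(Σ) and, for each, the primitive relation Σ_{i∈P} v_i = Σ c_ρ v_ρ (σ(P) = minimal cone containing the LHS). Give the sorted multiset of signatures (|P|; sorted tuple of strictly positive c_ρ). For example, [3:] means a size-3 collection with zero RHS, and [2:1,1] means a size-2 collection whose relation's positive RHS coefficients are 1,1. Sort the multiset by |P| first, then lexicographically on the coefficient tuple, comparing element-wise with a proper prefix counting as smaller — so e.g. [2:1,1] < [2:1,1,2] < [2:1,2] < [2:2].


Minimal non-faces — 12 found among 9 rays, 18 max cones:

  • {3,6}:  v_{3} + v_{6} = 0  ⟹  sig = [2:]
  • {4,7}:  v_{4} + v_{7} = 0  ⟹  sig = [2:]
  • {2,8}:  v_{2} + v_{8} = v_{3} + v_{7}  ⟹  sig = [2:1,1]
  • {5,8}:  v_{5} + v_{8} = v_{2} + v_{7}  ⟹  sig = [2:1,1]
  • {2,4}:  v_{2} + v_{4} = v_{0} + v_{1} + v_{3}  ⟹  sig = [2:1,1,1]
  • {2,6}:  v_{2} + v_{6} = v_{0} + v_{1} + v_{7}  ⟹  sig = [2:1,1,1]
  • {4,5}:  v_{4} + v_{5} = v_{0} + v_{1} + v_{2}  ⟹  sig = [2:1,1,1]
  • {3,5}:  v_{3} + v_{5} = 2·v_{2}  ⟹  sig = [2:2]
  • {5,6}:  v_{5} + v_{6} = 2·v_{0} + 2·v_{1} + 2·v_{7}  ⟹  sig = [2:2,2,2]
  • {0,1,8}:  v_{0} + v_{1} + v_{8} = 0  ⟹  sig = [3:]
  • {0,1,2,7}:  v_{0} + v_{1} + v_{2} + v_{7} = v_{5}  ⟹  sig = [4:1]
  • {0,1,3,7}:  v_{0} + v_{1} + v_{3} + v_{7} = v_{2}  ⟹  sig = [4:1]

Signatures (|P|; sorted positive RHS coefficients), sorted:
{ [2:] ×2,  [2:1,1] ×2,  [2:1,1,1] ×3,  [2:2],  [2:2,2,2],  [3:],  [4:1] ×2 }


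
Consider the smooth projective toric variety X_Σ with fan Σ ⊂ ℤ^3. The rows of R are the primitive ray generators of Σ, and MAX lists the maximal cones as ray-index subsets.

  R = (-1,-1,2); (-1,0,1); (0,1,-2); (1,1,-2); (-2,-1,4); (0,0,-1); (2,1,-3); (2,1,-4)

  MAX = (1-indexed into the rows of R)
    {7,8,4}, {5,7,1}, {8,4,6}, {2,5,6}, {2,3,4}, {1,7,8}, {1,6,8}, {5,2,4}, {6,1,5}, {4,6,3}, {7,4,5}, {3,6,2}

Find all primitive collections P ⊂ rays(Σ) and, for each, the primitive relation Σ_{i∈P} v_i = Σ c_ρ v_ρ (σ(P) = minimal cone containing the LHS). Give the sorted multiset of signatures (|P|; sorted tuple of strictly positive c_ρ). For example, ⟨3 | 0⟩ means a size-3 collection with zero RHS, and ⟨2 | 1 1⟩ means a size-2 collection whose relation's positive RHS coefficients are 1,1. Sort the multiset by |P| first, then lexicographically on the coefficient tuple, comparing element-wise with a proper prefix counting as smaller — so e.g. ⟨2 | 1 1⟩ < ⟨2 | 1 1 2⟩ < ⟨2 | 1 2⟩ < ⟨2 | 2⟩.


|primitive collections| = 12. Relations:

  P={1,4}:  v_{1} + v_{4} = 0  →  sig = ⟨2 | 0⟩
  P={5,8}:  v_{5} + v_{8} = 0  →  sig = ⟨2 | 0⟩
  P={2,7}:  v_{2} + v_{7} = v_{4}  →  sig = ⟨2 | 1⟩
  P={6,7}:  v_{6} + v_{7} = v_{8}  →  sig = ⟨2 | 1⟩
  P={1,2}:  v_{1} + v_{2} = v_{5} + v_{6}  →  sig = ⟨2 | 1 1⟩
  P={1,3}:  v_{1} + v_{3} = v_{2} + v_{6}  →  sig = ⟨2 | 1 1⟩
  P={2,8}:  v_{2} + v_{8} = v_{4} + v_{6}  →  sig = ⟨2 | 1 1⟩
  P={3,7}:  v_{3} + v_{7} = 2·v_{4} + v_{6}  →  sig = ⟨2 | 1 2⟩
  P={3,5}:  v_{3} + v_{5} = 2·v_{2}  →  sig = ⟨2 | 2⟩
  P={3,8}:  v_{3} + v_{8} = 2·v_{4} + 2·v_{6}  →  sig = ⟨2 | 2 2⟩
  P={2,4,6}:  v_{2} + v_{4} + v_{6} = v_{3}  →  sig = ⟨3 | 1⟩
  P={4,5,6}:  v_{4} + v_{5} + v_{6} = v_{2}  →  sig = ⟨3 | 1⟩

Hence PRS(X_Σ) =
    ⟨2 | 0⟩
    ⟨2 | 0⟩
    ⟨2 | 1⟩
    ⟨2 | 1⟩
    ⟨2 | 1 1⟩
    ⟨2 | 1 1⟩
    ⟨2 | 1 1⟩
    ⟨2 | 1 2⟩
    ⟨2 | 2⟩
    ⟨2 | 2 2⟩
    ⟨3 | 1⟩
    ⟨3 | 1⟩


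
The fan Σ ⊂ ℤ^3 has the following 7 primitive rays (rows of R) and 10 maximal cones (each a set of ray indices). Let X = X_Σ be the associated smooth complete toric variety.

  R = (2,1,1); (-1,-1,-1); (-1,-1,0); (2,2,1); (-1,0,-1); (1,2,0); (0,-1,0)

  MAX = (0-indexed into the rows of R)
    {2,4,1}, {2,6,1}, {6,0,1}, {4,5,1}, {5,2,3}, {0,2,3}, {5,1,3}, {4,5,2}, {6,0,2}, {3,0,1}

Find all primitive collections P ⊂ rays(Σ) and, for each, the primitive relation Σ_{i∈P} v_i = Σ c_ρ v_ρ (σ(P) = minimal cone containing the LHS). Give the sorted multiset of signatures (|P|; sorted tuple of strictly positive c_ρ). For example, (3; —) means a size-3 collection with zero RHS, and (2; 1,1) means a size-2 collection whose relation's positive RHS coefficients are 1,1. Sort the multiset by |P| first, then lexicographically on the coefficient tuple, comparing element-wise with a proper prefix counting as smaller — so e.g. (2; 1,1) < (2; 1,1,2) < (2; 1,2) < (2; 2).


Primitive collections (9):

  P = {3,4}:  v_{3} + v_{4} = v_{5}  so sig = (2; 1)
  P = {3,6}:  v_{3} + v_{6} = v_{0}  so sig = (2; 1)
  P = {4,6}:  v_{4} + v_{6} = v_{1}  so sig = (2; 1)
  P = {0,4}:  v_{0} + v_{4} = v_{1} + v_{3}  so sig = (2; 1,1)
  P = {5,6}:  v_{5} + v_{6} = v_{1} + v_{3}  so sig = (2; 1,1)
  P = {0,5}:  v_{0} + v_{5} = v_{1} + 2·v_{3}  so sig = (2; 1,2)
  P = {1,2,3}:  v_{1} + v_{2} + v_{3} = 0  so sig = (3; —)
  P = {0,1,2}:  v_{0} + v_{1} + v_{2} = v_{6}  so sig = (3; 1)
  P = {1,2,5}:  v_{1} + v_{2} + v_{5} = v_{4}  so sig = (3; 1)

Sorted signature multiset PRS(X):
    |P|=2: 6 collections, coeffs (1), (1), (1), (1,1), (1,1), (1,2)
    |P|=3: 3 collections, coeffs (), (1), (1)


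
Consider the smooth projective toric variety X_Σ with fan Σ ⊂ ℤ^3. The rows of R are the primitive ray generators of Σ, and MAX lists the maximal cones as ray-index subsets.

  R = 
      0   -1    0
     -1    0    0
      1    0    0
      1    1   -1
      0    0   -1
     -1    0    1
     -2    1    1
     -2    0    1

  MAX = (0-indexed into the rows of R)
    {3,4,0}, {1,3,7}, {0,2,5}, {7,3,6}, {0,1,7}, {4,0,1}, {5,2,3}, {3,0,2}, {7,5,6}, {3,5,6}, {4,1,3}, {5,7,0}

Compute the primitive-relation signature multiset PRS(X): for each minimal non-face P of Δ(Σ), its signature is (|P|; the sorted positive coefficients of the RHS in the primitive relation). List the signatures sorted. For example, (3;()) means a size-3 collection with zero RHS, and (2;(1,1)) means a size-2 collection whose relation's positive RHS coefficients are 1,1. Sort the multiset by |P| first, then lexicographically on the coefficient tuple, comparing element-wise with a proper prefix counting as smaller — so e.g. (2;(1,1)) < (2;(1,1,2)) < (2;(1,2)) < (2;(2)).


14 minimal non-faces of Δ(Σ) (on 8 rays):

  P = {1,2}:  v_{1} + v_{2} = 0 — sig = (2;())
  P = {0,6}:  v_{0} + v_{6} = v_{7} — sig = (2;(1))
  P = {1,5}:  v_{1} + v_{5} = v_{7} — sig = (2;(1))
  P = {2,7}:  v_{2} + v_{7} = v_{5} — sig = (2;(1))
  P = {4,5}:  v_{4} + v_{5} = v_{1} — sig = (2;(1))
  P = {2,4}:  v_{2} + v_{4} = v_{0} + v_{3} — sig = (2;(1,1))
  P = {4,6}:  v_{4} + v_{6} = v_{1} + v_{3} + v_{7} — sig = (2;(1,1,1))
  P = {1,6}:  v_{1} + v_{6} = v_{3} + 2·v_{7} — sig = (2;(1,2))
  P = {2,6}:  v_{2} + v_{6} = v_{3} + 2·v_{5} — sig = (2;(1,2))
  P = {4,7}:  v_{4} + v_{7} = 2·v_{1} — sig = (2;(2))
  P = {0,3,5}:  v_{0} + v_{3} + v_{5} = 0 — sig = (3;())
  P = {0,1,3}:  v_{0} + v_{1} + v_{3} = v_{4} — sig = (3;(1))
  P = {0,3,7}:  v_{0} + v_{3} + v_{7} = v_{1} — sig = (3;(1))
  P = {3,5,7}:  v_{3} + v_{5} + v_{7} = v_{6} — sig = (3;(1))

Sorted signature multiset PRS(X):
    (2;())
    (2;(1))
    (2;(1))
    (2;(1))
    (2;(1))
    (2;(1,1))
    (2;(1,1,1))
    (2;(1,2))
    (2;(1,2))
    (2;(2))
    (3;())
    (3;(1))
    (3;(1))
    (3;(1))
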